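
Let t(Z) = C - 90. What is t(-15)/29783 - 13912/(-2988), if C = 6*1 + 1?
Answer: 103523273/22247901 ≈ 4.6532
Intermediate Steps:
C = 7 (C = 6 + 1 = 7)
t(Z) = -83 (t(Z) = 7 - 90 = -83)
t(-15)/29783 - 13912/(-2988) = -83/29783 - 13912/(-2988) = -83*1/29783 - 13912*(-1/2988) = -83/29783 + 3478/747 = 103523273/22247901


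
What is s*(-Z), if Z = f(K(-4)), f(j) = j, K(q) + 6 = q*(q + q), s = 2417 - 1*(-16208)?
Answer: -484250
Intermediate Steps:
s = 18625 (s = 2417 + 16208 = 18625)
K(q) = -6 + 2*q² (K(q) = -6 + q*(q + q) = -6 + q*(2*q) = -6 + 2*q²)
Z = 26 (Z = -6 + 2*(-4)² = -6 + 2*16 = -6 + 32 = 26)
s*(-Z) = 18625*(-1*26) = 18625*(-26) = -484250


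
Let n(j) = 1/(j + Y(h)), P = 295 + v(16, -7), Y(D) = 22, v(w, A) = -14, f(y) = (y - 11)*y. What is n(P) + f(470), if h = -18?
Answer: 65366191/303 ≈ 2.1573e+5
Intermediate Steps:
f(y) = y*(-11 + y) (f(y) = (-11 + y)*y = y*(-11 + y))
P = 281 (P = 295 - 14 = 281)
n(j) = 1/(22 + j) (n(j) = 1/(j + 22) = 1/(22 + j))
n(P) + f(470) = 1/(22 + 281) + 470*(-11 + 470) = 1/303 + 470*459 = 1/303 + 215730 = 65366191/303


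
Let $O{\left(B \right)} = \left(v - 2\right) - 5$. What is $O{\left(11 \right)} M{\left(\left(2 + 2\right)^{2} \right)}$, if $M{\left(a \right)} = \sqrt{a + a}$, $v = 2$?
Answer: $- 20 \sqrt{2} \approx -28.284$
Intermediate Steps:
$O{\left(B \right)} = -5$ ($O{\left(B \right)} = \left(2 - 2\right) - 5 = 0 - 5 = -5$)
$M{\left(a \right)} = \sqrt{2} \sqrt{a}$ ($M{\left(a \right)} = \sqrt{2 a} = \sqrt{2} \sqrt{a}$)
$O{\left(11 \right)} M{\left(\left(2 + 2\right)^{2} \right)} = - 5 \sqrt{2} \sqrt{\left(2 + 2\right)^{2}} = - 5 \sqrt{2} \sqrt{4^{2}} = - 5 \sqrt{2} \sqrt{16} = - 5 \sqrt{2} \cdot 4 = - 5 \cdot 4 \sqrt{2} = - 20 \sqrt{2}$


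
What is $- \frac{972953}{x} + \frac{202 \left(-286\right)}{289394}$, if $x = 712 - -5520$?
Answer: $- \frac{140963397793}{901751704} \approx -156.32$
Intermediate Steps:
$x = 6232$ ($x = 712 + 5520 = 6232$)
$- \frac{972953}{x} + \frac{202 \left(-286\right)}{289394} = - \frac{972953}{6232} + \frac{202 \left(-286\right)}{289394} = \left(-972953\right) \frac{1}{6232} - \frac{28886}{144697} = - \frac{972953}{6232} - \frac{28886}{144697} = - \frac{140963397793}{901751704}$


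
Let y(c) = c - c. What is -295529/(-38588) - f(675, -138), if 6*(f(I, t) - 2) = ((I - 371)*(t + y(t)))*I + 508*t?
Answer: 182571005345/38588 ≈ 4.7313e+6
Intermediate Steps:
y(c) = 0
f(I, t) = 2 + 254*t/3 + I*t*(-371 + I)/6 (f(I, t) = 2 + (((I - 371)*(t + 0))*I + 508*t)/6 = 2 + (((-371 + I)*t)*I + 508*t)/6 = 2 + ((t*(-371 + I))*I + 508*t)/6 = 2 + (I*t*(-371 + I) + 508*t)/6 = 2 + (508*t + I*t*(-371 + I))/6 = 2 + (254*t/3 + I*t*(-371 + I)/6) = 2 + 254*t/3 + I*t*(-371 + I)/6)
-295529/(-38588) - f(675, -138) = -295529/(-38588) - (2 + (254/3)*(-138) - 371/6*675*(-138) + (1/6)*(-138)*675**2) = -295529*(-1/38588) - (2 - 11684 + 5759775 + (1/6)*(-138)*455625) = 295529/38588 - (2 - 11684 + 5759775 - 10479375) = 295529/38588 - 1*(-4731282) = 295529/38588 + 4731282 = 182571005345/38588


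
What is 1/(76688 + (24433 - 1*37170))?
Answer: 1/63951 ≈ 1.5637e-5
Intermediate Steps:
1/(76688 + (24433 - 1*37170)) = 1/(76688 + (24433 - 37170)) = 1/(76688 - 12737) = 1/63951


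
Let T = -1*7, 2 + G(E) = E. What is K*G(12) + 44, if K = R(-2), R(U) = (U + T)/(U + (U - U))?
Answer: 89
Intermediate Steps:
G(E) = -2 + E
T = -7
R(U) = (-7 + U)/U (R(U) = (U - 7)/(U + (U - U)) = (-7 + U)/(U + 0) = (-7 + U)/U)
K = 9/2 (K = (-7 - 2)/(-2) = -1/2*(-9) = 9/2 ≈ 4.5000)
K*G(12) + 44 = 9*(-2 + 12)/2 + 44 = (9/2)*10 + 44 = 45 + 44 = 89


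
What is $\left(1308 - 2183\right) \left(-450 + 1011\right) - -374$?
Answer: $-490501$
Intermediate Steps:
$\left(1308 - 2183\right) \left(-450 + 1011\right) - -374 = \left(-875\right) 561 + 374 = -490875 + 374 = -490501$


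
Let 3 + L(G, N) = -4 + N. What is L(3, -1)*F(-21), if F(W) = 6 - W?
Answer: -216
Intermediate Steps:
L(G, N) = -7 + N (L(G, N) = -3 + (-4 + N) = -7 + N)
L(3, -1)*F(-21) = (-7 - 1)*(6 - 1*(-21)) = -8*(6 + 21) = -8*27 = -216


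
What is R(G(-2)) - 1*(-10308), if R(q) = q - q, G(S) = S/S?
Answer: 10308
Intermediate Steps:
G(S) = 1
R(q) = 0
R(G(-2)) - 1*(-10308) = 0 - 1*(-10308) = 0 + 10308 = 10308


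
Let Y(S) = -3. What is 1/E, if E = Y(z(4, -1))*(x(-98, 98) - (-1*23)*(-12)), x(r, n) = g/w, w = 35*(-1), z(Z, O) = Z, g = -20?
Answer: 7/5784 ≈ 0.0012102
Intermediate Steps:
w = -35
x(r, n) = 4/7 (x(r, n) = -20/(-35) = -20*(-1/35) = 4/7)
E = 5784/7 (E = -3*(4/7 - (-1*23)*(-12)) = -3*(4/7 - (-23)*(-12)) = -3*(4/7 - 1*276) = -3*(4/7 - 276) = -3*(-1928/7) = 5784/7 ≈ 826.29)
1/E = 1/(5784/7) = 7/5784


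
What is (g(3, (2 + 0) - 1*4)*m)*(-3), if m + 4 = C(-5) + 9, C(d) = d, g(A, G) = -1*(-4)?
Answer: 0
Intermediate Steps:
g(A, G) = 4
m = 0 (m = -4 + (-5 + 9) = -4 + 4 = 0)
(g(3, (2 + 0) - 1*4)*m)*(-3) = (4*0)*(-3) = 0*(-3) = 0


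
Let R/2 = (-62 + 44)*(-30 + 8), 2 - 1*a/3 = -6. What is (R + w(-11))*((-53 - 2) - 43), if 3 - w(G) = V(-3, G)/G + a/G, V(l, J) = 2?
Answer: -859558/11 ≈ -78142.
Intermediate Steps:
a = 24 (a = 6 - 3*(-6) = 6 + 18 = 24)
R = 792 (R = 2*((-62 + 44)*(-30 + 8)) = 2*(-18*(-22)) = 2*396 = 792)
w(G) = 3 - 26/G (w(G) = 3 - (2/G + 24/G) = 3 - 26/G)
(R + w(-11))*((-53 - 2) - 43) = (792 + (3 - 26/(-11)))*((-53 - 2) - 43) = (792 + (3 - 26*(-1/11)))*(-55 - 43) = (792 + (3 + 26/11))*(-98) = (792 + 59/11)*(-98) = (8771/11)*(-98) = -859558/11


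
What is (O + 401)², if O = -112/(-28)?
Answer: 164025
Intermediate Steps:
O = 4 (O = -112*(-1/28) = 4)
(O + 401)² = (4 + 401)² = 405² = 164025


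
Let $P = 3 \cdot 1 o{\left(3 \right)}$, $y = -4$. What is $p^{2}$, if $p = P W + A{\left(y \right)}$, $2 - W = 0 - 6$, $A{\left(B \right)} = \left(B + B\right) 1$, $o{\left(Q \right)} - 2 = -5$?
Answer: $6400$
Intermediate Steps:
$o{\left(Q \right)} = -3$ ($o{\left(Q \right)} = 2 - 5 = -3$)
$A{\left(B \right)} = 2 B$ ($A{\left(B \right)} = 2 B 1 = 2 B$)
$W = 8$ ($W = 2 - \left(0 - 6\right) = 2 - -6 = 2 + 6 = 8$)
$P = -9$ ($P = 3 \cdot 1 \left(-3\right) = 3 \left(-3\right) = -9$)
$p = -80$ ($p = \left(-9\right) 8 + 2 \left(-4\right) = -72 - 8 = -80$)
$p^{2} = \left(-80\right)^{2} = 6400$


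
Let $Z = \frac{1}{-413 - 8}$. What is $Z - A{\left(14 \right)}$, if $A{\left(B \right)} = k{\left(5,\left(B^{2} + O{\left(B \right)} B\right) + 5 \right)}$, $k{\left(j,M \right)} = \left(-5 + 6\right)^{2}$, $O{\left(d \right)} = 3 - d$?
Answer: $- \frac{422}{421} \approx -1.0024$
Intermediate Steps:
$k{\left(j,M \right)} = 1$ ($k{\left(j,M \right)} = 1^{2} = 1$)
$A{\left(B \right)} = 1$
$Z = - \frac{1}{421}$ ($Z = \frac{1}{-421} = - \frac{1}{421} \approx -0.0023753$)
$Z - A{\left(14 \right)} = - \frac{1}{421} - 1 = - \frac{422}{421}$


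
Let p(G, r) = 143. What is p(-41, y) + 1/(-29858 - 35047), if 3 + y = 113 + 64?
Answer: 9281414/64905 ≈ 143.00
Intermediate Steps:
y = 174 (y = -3 + (113 + 64) = -3 + 177 = 174)
p(-41, y) + 1/(-29858 - 35047) = 143 + 1/(-29858 - 35047) = 143 + 1/(-64905) = 143 - 1/64905 = 9281414/64905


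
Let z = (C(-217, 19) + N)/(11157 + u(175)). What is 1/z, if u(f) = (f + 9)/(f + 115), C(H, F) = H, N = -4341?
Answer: -1617857/660910 ≈ -2.4479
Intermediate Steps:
u(f) = (9 + f)/(115 + f)
z = -660910/1617857 (z = (-217 - 4341)/(11157 + (9 + 175)/(115 + 175)) = -4558/(11157 + 184/290) = -4558/(11157 + (1/290)*184) = -4558/(11157 + 92/145) = -4558/1617857/145 = -4558*145/1617857 = -660910/1617857 ≈ -0.40851)
1/z = 1/(-660910/1617857) = -1617857/660910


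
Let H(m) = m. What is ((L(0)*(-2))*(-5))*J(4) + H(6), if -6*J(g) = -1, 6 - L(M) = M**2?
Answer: 16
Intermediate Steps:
L(M) = 6 - M**2
J(g) = 1/6 (J(g) = -1/6*(-1) = 1/6)
((L(0)*(-2))*(-5))*J(4) + H(6) = (((6 - 1*0**2)*(-2))*(-5))*(1/6) + 6 = (((6 - 1*0)*(-2))*(-5))*(1/6) + 6 = (((6 + 0)*(-2))*(-5))*(1/6) + 6 = ((6*(-2))*(-5))*(1/6) + 6 = -12*(-5)*(1/6) + 6 = 60*(1/6) + 6 = 10 + 6 = 16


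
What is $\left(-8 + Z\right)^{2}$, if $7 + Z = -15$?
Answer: $900$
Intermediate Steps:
$Z = -22$ ($Z = -7 - 15 = -22$)
$\left(-8 + Z\right)^{2} = \left(-8 - 22\right)^{2} = \left(-30\right)^{2} = 900$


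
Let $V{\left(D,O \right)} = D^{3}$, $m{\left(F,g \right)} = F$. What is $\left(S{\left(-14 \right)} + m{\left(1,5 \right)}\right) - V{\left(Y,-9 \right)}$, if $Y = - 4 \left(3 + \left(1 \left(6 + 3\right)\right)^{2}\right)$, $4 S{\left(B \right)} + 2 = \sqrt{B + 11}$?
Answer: $\frac{75866113}{2} + \frac{i \sqrt{3}}{4} \approx 3.7933 \cdot 10^{7} + 0.43301 i$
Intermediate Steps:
$S{\left(B \right)} = - \frac{1}{2} + \frac{\sqrt{11 + B}}{4}$ ($S{\left(B \right)} = - \frac{1}{2} + \frac{\sqrt{B + 11}}{4} = - \frac{1}{2} + \frac{\sqrt{11 + B}}{4}$)
$Y = -336$ ($Y = - 4 \left(3 + \left(1 \cdot 9\right)^{2}\right) = - 4 \left(3 + 9^{2}\right) = - 4 \left(3 + 81\right) = \left(-4\right) 84 = -336$)
$\left(S{\left(-14 \right)} + m{\left(1,5 \right)}\right) - V{\left(Y,-9 \right)} = \left(\left(- \frac{1}{2} + \frac{\sqrt{11 - 14}}{4}\right) + 1\right) - \left(-336\right)^{3} = \left(\left(- \frac{1}{2} + \frac{\sqrt{-3}}{4}\right) + 1\right) - -37933056 = \left(\left(- \frac{1}{2} + \frac{i \sqrt{3}}{4}\right) + 1\right) + 37933056 = \left(\frac{1}{2} + \frac{i \sqrt{3}}{4}\right) + 37933056 = \frac{75866113}{2} + \frac{i \sqrt{3}}{4}$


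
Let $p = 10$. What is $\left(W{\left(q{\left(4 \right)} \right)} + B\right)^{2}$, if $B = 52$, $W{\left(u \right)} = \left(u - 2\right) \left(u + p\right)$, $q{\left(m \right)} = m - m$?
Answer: $1024$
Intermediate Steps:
$q{\left(m \right)} = 0$
$W{\left(u \right)} = \left(-2 + u\right) \left(10 + u\right)$ ($W{\left(u \right)} = \left(u - 2\right) \left(u + 10\right) = \left(-2 + u\right) \left(10 + u\right)$)
$\left(W{\left(q{\left(4 \right)} \right)} + B\right)^{2} = \left(\left(-20 + 0^{2} + 8 \cdot 0\right) + 52\right)^{2} = \left(\left(-20 + 0 + 0\right) + 52\right)^{2} = \left(-20 + 52\right)^{2} = 32^{2} = 1024$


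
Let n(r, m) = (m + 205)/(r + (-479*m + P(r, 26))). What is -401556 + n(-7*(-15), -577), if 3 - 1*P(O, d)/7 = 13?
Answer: -55498653390/138209 ≈ -4.0156e+5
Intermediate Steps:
P(O, d) = -70 (P(O, d) = 21 - 7*13 = 21 - 91 = -70)
n(r, m) = (205 + m)/(-70 + r - 479*m) (n(r, m) = (m + 205)/(r + (-479*m - 70)) = (205 + m)/(r + (-70 - 479*m)) = (205 + m)/(-70 + r - 479*m))
-401556 + n(-7*(-15), -577) = -401556 + (205 - 577)/(-70 - 7*(-15) - 479*(-577)) = -401556 - 372/(-70 + 105 + 276383) = -401556 - 372/276418 = -401556 + (1/276418)*(-372) = -401556 - 186/138209 = -55498653390/138209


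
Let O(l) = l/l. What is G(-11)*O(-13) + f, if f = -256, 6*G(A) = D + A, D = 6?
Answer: -1541/6 ≈ -256.83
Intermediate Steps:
O(l) = 1
G(A) = 1 + A/6 (G(A) = (6 + A)/6 = 1 + A/6)
G(-11)*O(-13) + f = (1 + (⅙)*(-11))*1 - 256 = (1 - 11/6)*1 - 256 = -⅚*1 - 256 = -⅚ - 256 = -1541/6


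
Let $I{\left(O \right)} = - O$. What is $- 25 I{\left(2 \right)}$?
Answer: $50$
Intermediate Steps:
$- 25 I{\left(2 \right)} = - 25 \left(\left(-1\right) 2\right) = \left(-25\right) \left(-2\right) = 50$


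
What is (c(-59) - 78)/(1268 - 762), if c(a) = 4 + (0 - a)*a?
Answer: -3555/506 ≈ -7.0257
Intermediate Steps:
c(a) = 4 - a**2 (c(a) = 4 + (-a)*a = 4 - a**2)
(c(-59) - 78)/(1268 - 762) = ((4 - 1*(-59)**2) - 78)/(1268 - 762) = ((4 - 1*3481) - 78)/506 = ((4 - 3481) - 78)*(1/506) = (-3477 - 78)*(1/506) = -3555*1/506 = -3555/506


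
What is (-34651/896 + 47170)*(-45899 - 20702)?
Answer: -2812538185069/896 ≈ -3.1390e+9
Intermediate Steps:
(-34651/896 + 47170)*(-45899 - 20702) = (-34651*1/896 + 47170)*(-66601) = (-34651/896 + 47170)*(-66601) = (42229669/896)*(-66601) = -2812538185069/896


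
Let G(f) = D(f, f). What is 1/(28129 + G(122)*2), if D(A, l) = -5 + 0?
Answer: 1/28119 ≈ 3.5563e-5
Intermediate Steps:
D(A, l) = -5
G(f) = -5
1/(28129 + G(122)*2) = 1/(28129 - 5*2) = 1/(28129 - 10) = 1/28119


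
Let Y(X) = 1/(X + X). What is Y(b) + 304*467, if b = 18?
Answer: 5110849/36 ≈ 1.4197e+5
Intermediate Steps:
Y(X) = 1/(2*X)
Y(b) + 304*467 = (½)/18 + 304*467 = (½)*(1/18) + 141968 = 1/36 + 141968 = 5110849/36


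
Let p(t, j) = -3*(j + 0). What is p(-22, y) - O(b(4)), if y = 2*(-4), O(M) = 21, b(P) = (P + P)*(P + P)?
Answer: 3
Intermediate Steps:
b(P) = 4*P² (b(P) = (2*P)*(2*P) = 4*P²)
y = -8
p(t, j) = -3*j
p(-22, y) - O(b(4)) = -3*(-8) - 1*21 = 24 - 21 = 3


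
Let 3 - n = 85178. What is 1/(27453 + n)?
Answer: -1/57722 ≈ -1.7324e-5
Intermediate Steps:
n = -85175 (n = 3 - 1*85178 = 3 - 85178 = -85175)
1/(27453 + n) = 1/(27453 - 85175) = 1/(-57722) = -1/57722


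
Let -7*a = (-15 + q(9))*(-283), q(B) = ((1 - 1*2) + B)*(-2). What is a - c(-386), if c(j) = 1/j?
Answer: -3386371/2702 ≈ -1253.3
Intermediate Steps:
q(B) = 2 - 2*B (q(B) = ((1 - 2) + B)*(-2) = (-1 + B)*(-2) = 2 - 2*B)
a = -8773/7 (a = -(-15 + (2 - 2*9))*(-283)/7 = -(-15 + (2 - 18))*(-283)/7 = -(-15 - 16)*(-283)/7 = -(-31)*(-283)/7 = -1/7*8773 = -8773/7 ≈ -1253.3)
a - c(-386) = -8773/7 - 1/(-386) = -8773/7 - 1*(-1/386) = -8773/7 + 1/386 = -3386371/2702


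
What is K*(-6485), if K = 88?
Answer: -570680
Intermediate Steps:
K*(-6485) = 88*(-6485) = -570680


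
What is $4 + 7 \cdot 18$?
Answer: $130$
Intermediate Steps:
$4 + 7 \cdot 18 = 4 + 126 = 130$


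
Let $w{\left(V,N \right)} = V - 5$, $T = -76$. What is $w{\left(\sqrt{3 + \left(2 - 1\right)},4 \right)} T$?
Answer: $228$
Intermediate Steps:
$w{\left(V,N \right)} = -5 + V$ ($w{\left(V,N \right)} = V - 5 = -5 + V$)
$w{\left(\sqrt{3 + \left(2 - 1\right)},4 \right)} T = \left(-5 + \sqrt{3 + \left(2 - 1\right)}\right) \left(-76\right) = \left(-5 + \sqrt{3 + 1}\right) \left(-76\right) = \left(-5 + \sqrt{4}\right) \left(-76\right) = \left(-5 + 2\right) \left(-76\right) = \left(-3\right) \left(-76\right) = 228$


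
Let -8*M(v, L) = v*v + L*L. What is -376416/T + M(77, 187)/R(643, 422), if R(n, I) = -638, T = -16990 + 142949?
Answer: 146829269/29222488 ≈ 5.0245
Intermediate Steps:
T = 125959
M(v, L) = -L**2/8 - v**2/8 (M(v, L) = -(v*v + L*L)/8 = -(v**2 + L**2)/8 = -(L**2 + v**2)/8 = -L**2/8 - v**2/8)
-376416/T + M(77, 187)/R(643, 422) = -376416/125959 + (-1/8*187**2 - 1/8*77**2)/(-638) = -376416*1/125959 + (-1/8*34969 - 1/8*5929)*(-1/638) = -376416/125959 + (-34969/8 - 5929/8)*(-1/638) = -376416/125959 - 20449/4*(-1/638) = -376416/125959 + 1859/232 = 146829269/29222488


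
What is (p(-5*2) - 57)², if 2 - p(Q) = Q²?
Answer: 24025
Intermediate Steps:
p(Q) = 2 - Q²
(p(-5*2) - 57)² = ((2 - (-5*2)²) - 57)² = ((2 - 1*(-10)²) - 57)² = ((2 - 1*100) - 57)² = ((2 - 100) - 57)² = (-98 - 57)² = (-155)² = 24025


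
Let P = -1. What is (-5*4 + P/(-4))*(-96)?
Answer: 1896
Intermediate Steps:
(-5*4 + P/(-4))*(-96) = (-5*4 - 1/(-4))*(-96) = (-20 - 1*(-¼))*(-96) = (-20 + ¼)*(-96) = -79/4*(-96) = 1896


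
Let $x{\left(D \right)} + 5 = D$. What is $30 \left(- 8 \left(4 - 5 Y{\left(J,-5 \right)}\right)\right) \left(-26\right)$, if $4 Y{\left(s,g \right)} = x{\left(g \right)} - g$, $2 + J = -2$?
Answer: $63960$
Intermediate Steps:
$J = -4$ ($J = -2 - 2 = -4$)
$x{\left(D \right)} = -5 + D$
$Y{\left(s,g \right)} = - \frac{5}{4}$ ($Y{\left(s,g \right)} = \frac{\left(-5 + g\right) - g}{4} = \frac{1}{4} \left(-5\right) = - \frac{5}{4}$)
$30 \left(- 8 \left(4 - 5 Y{\left(J,-5 \right)}\right)\right) \left(-26\right) = 30 \left(- 8 \left(4 - - \frac{25}{4}\right)\right) \left(-26\right) = 30 \left(- 8 \left(4 + \frac{25}{4}\right)\right) \left(-26\right) = 30 \left(\left(-8\right) \frac{41}{4}\right) \left(-26\right) = 30 \left(-82\right) \left(-26\right) = \left(-2460\right) \left(-26\right) = 63960$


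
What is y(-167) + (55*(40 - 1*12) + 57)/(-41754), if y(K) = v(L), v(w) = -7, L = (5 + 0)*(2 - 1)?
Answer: -293875/41754 ≈ -7.0382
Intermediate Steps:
L = 5 (L = 5*1 = 5)
y(K) = -7
y(-167) + (55*(40 - 1*12) + 57)/(-41754) = -7 + (55*(40 - 1*12) + 57)/(-41754) = -7 + (55*(40 - 12) + 57)*(-1/41754) = -7 + (55*28 + 57)*(-1/41754) = -7 + (1540 + 57)*(-1/41754) = -7 + 1597*(-1/41754) = -7 - 1597/41754 = -293875/41754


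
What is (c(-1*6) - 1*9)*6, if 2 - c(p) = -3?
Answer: -24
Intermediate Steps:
c(p) = 5 (c(p) = 2 - 1*(-3) = 2 + 3 = 5)
(c(-1*6) - 1*9)*6 = (5 - 1*9)*6 = (5 - 9)*6 = -4*6 = -24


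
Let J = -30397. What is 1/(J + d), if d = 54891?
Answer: 1/24494 ≈ 4.0826e-5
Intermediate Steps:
1/(J + d) = 1/(-30397 + 54891) = 1/24494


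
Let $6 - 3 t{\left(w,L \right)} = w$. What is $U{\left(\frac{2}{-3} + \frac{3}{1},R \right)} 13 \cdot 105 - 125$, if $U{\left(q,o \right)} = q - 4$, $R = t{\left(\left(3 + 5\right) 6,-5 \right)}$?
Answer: $-2400$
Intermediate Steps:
$t{\left(w,L \right)} = 2 - \frac{w}{3}$
$R = -14$ ($R = 2 - \frac{\left(3 + 5\right) 6}{3} = 2 - \frac{8 \cdot 6}{3} = 2 - 16 = -14$)
$U{\left(q,o \right)} = -4 + q$
$U{\left(\frac{2}{-3} + \frac{3}{1},R \right)} 13 \cdot 105 - 125 = \left(-4 + \left(\frac{2}{-3} + \frac{3}{1}\right)\right) 13 \cdot 105 - 125 = \left(-4 + \left(2 \left(- \frac{1}{3}\right) + 3 \cdot 1\right)\right) 13 \cdot 105 - 125 = \left(-4 + \left(- \frac{2}{3} + 3\right)\right) 13 \cdot 105 - 125 = \left(-4 + \frac{7}{3}\right) 13 \cdot 105 - 125 = \left(- \frac{5}{3}\right) 13 \cdot 105 - 125 = \left(- \frac{65}{3}\right) 105 - 125 = -2275 - 125 = -2400$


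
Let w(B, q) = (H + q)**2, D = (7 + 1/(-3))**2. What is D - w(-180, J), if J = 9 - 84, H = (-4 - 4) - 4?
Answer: -67721/9 ≈ -7524.6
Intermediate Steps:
H = -12 (H = -8 - 4 = -12)
D = 400/9 (D = (7 - 1/3)**2 = (20/3)**2 = 400/9 ≈ 44.444)
J = -75
w(B, q) = (-12 + q)**2
D - w(-180, J) = 400/9 - (-12 - 75)**2 = 400/9 - 1*(-87)**2 = 400/9 - 1*7569 = 400/9 - 7569 = -67721/9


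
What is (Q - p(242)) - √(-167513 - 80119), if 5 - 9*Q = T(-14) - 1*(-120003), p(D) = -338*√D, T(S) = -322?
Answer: -39892/3 + 3718*√2 - 4*I*√15477 ≈ -8039.3 - 497.63*I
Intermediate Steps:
Q = -39892/3 (Q = 5/9 - (-322 - 1*(-120003))/9 = 5/9 - (-322 + 120003)/9 = 5/9 - ⅑*119681 = 5/9 - 119681/9 = -39892/3 ≈ -13297.)
(Q - p(242)) - √(-167513 - 80119) = (-39892/3 - (-338)*√242) - √(-167513 - 80119) = (-39892/3 - (-338)*11*√2) - √(-247632) = (-39892/3 - (-3718)*√2) - 4*I*√15477 = (-39892/3 + 3718*√2) - 4*I*√15477 = -39892/3 + 3718*√2 - 4*I*√15477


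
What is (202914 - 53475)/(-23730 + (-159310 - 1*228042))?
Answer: -149439/411082 ≈ -0.36353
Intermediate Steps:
(202914 - 53475)/(-23730 + (-159310 - 1*228042)) = 149439/(-23730 + (-159310 - 228042)) = 149439/(-23730 - 387352) = 149439/(-411082) = 149439*(-1/411082) = -149439/411082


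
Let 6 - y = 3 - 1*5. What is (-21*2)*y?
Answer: -336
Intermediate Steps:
y = 8 (y = 6 - (3 - 1*5) = 6 - (3 - 5) = 6 - 1*(-2) = 6 + 2 = 8)
(-21*2)*y = -21*2*8 = -42*8 = -336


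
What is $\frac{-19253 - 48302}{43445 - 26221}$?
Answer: $- \frac{67555}{17224} \approx -3.9221$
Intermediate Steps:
$\frac{-19253 - 48302}{43445 - 26221} = - \frac{67555}{17224}$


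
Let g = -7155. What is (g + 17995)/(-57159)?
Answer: -10840/57159 ≈ -0.18965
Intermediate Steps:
(g + 17995)/(-57159) = (-7155 + 17995)/(-57159) = 10840*(-1/57159) = -10840/57159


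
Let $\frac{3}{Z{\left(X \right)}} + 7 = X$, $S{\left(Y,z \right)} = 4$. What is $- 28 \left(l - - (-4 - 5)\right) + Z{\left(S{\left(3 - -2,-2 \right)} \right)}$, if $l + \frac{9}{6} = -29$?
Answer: $1105$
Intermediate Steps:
$Z{\left(X \right)} = \frac{3}{-7 + X}$
$l = - \frac{61}{2}$ ($l = - \frac{3}{2} - 29 = - \frac{61}{2} \approx -30.5$)
$- 28 \left(l - - (-4 - 5)\right) + Z{\left(S{\left(3 - -2,-2 \right)} \right)} = - 28 \left(- \frac{61}{2} - - (-4 - 5)\right) + \frac{3}{-7 + 4} = - 28 \left(- \frac{61}{2} - \left(-1\right) \left(-9\right)\right) + \frac{3}{-3} = - 28 \left(- \frac{61}{2} - 9\right) + 3 \left(- \frac{1}{3}\right) = - 28 \left(- \frac{61}{2} - 9\right) - 1 = \left(-28\right) \left(- \frac{79}{2}\right) - 1 = 1106 - 1 = 1105$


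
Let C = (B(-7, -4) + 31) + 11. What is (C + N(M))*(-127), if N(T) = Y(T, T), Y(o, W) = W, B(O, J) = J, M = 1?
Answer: -4953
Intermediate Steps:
C = 38 (C = (-4 + 31) + 11 = 27 + 11 = 38)
N(T) = T
(C + N(M))*(-127) = (38 + 1)*(-127) = 39*(-127) = -4953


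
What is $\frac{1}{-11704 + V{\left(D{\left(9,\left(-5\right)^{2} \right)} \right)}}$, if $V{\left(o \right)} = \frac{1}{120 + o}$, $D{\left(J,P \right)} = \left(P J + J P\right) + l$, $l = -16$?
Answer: $- \frac{554}{6484015} \approx -8.5441 \cdot 10^{-5}$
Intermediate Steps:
$D{\left(J,P \right)} = -16 + 2 J P$ ($D{\left(J,P \right)} = \left(P J + J P\right) - 16 = \left(J P + J P\right) - 16 = 2 J P - 16 = -16 + 2 J P$)
$\frac{1}{-11704 + V{\left(D{\left(9,\left(-5\right)^{2} \right)} \right)}} = \frac{1}{-11704 + \frac{1}{120 - \left(16 - 18 \left(-5\right)^{2}\right)}} = \frac{1}{-11704 + \frac{1}{120 - \left(16 - 450\right)}} = \frac{1}{-11704 + \frac{1}{120 + \left(-16 + 450\right)}} = \frac{1}{-11704 + \frac{1}{120 + 434}} = \frac{1}{-11704 + \frac{1}{554}} = \frac{1}{- \frac{6484015}{554}} = - \frac{554}{6484015}$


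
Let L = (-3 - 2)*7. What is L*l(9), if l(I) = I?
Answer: -315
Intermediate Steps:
L = -35 (L = -5*7 = -35)
L*l(9) = -35*9 = -315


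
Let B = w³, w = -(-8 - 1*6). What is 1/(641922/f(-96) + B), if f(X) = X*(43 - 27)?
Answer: 256/595477 ≈ 0.00042991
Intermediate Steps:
f(X) = 16*X (f(X) = X*16 = 16*X)
w = 14 (w = -(-8 - 6) = -1*(-14) = 14)
B = 2744 (B = 14³ = 2744)
1/(641922/f(-96) + B) = 1/(641922/((16*(-96))) + 2744) = 1/(641922/(-1536) + 2744) = 1/(641922*(-1/1536) + 2744) = 1/(-106987/256 + 2744) = 1/(595477/256) = 256/595477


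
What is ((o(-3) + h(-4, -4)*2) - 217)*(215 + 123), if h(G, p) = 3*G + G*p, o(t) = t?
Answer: -71656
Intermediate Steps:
((o(-3) + h(-4, -4)*2) - 217)*(215 + 123) = ((-3 - 4*(3 - 4)*2) - 217)*(215 + 123) = ((-3 - 4*(-1)*2) - 217)*338 = ((-3 + 4*2) - 217)*338 = ((-3 + 8) - 217)*338 = (5 - 217)*338 = -212*338 = -71656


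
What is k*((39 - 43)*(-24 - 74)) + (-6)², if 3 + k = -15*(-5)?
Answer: 28260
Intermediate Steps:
k = 72 (k = -3 - 15*(-5) = -3 + 75 = 72)
k*((39 - 43)*(-24 - 74)) + (-6)² = 72*((39 - 43)*(-24 - 74)) + (-6)² = 72*(-4*(-98)) + 36 = 72*392 + 36 = 28224 + 36 = 28260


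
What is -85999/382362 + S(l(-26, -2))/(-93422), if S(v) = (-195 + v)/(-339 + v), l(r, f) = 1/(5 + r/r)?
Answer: -583356167509/2593601402829 ≈ -0.22492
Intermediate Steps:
l(r, f) = ⅙ (l(r, f) = 1/(5 + 1) = 1/6 = ⅙)
S(v) = (-195 + v)/(-339 + v)
-85999/382362 + S(l(-26, -2))/(-93422) = -85999/382362 + ((-195 + ⅙)/(-339 + ⅙))/(-93422) = -85999*1/382362 + (-1169/6/(-2033/6))*(-1/93422) = -85999/382362 - 6/2033*(-1169/6)*(-1/93422) = -85999/382362 + (1169/2033)*(-1/93422) = -85999/382362 - 167/27132418 = -583356167509/2593601402829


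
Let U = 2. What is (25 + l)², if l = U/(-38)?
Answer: 224676/361 ≈ 622.37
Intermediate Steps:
l = -1/19 (l = 2/(-38) = 2*(-1/38) = -1/19 ≈ -0.052632)
(25 + l)² = (25 - 1/19)² = (474/19)² = 224676/361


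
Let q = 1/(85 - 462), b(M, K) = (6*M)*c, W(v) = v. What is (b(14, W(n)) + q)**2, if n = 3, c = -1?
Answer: 1002925561/142129 ≈ 7056.4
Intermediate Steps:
b(M, K) = -6*M (b(M, K) = (6*M)*(-1) = -6*M)
q = -1/377 (q = 1/(-377) = -1/377 ≈ -0.0026525)
(b(14, W(n)) + q)**2 = (-6*14 - 1/377)**2 = (-84 - 1/377)**2 = (-31669/377)**2 = 1002925561/142129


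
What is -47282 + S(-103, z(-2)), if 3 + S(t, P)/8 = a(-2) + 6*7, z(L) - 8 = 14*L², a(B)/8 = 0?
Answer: -46970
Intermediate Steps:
a(B) = 0 (a(B) = 8*0 = 0)
z(L) = 8 + 14*L²
S(t, P) = 312 (S(t, P) = -24 + 8*(0 + 6*7) = -24 + 8*(0 + 42) = -24 + 8*42 = -24 + 336 = 312)
-47282 + S(-103, z(-2)) = -47282 + 312 = -46970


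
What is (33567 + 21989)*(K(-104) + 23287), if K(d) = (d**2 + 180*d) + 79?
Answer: 859006872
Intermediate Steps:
K(d) = 79 + d**2 + 180*d
(33567 + 21989)*(K(-104) + 23287) = (33567 + 21989)*((79 + (-104)**2 + 180*(-104)) + 23287) = 55556*((79 + 10816 - 18720) + 23287) = 55556*(-7825 + 23287) = 55556*15462 = 859006872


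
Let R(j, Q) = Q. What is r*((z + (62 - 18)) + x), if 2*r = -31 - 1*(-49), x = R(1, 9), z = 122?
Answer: 1575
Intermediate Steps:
x = 9
r = 9 (r = (-31 - 1*(-49))/2 = (-31 + 49)/2 = (½)*18 = 9)
r*((z + (62 - 18)) + x) = 9*((122 + (62 - 18)) + 9) = 9*((122 + 44) + 9) = 9*(166 + 9) = 9*175 = 1575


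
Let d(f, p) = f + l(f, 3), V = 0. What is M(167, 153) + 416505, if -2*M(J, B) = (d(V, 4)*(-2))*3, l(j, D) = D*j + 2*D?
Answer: 416523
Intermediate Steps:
l(j, D) = 2*D + D*j
d(f, p) = 6 + 4*f (d(f, p) = f + 3*(2 + f) = f + (6 + 3*f) = 6 + 4*f)
M(J, B) = 18 (M(J, B) = -(6 + 4*0)*(-2)*3/2 = -(6 + 0)*(-2)*3/2 = -6*(-2)*3/2 = -(-6)*3 = -½*(-36) = 18)
M(167, 153) + 416505 = 18 + 416505 = 416523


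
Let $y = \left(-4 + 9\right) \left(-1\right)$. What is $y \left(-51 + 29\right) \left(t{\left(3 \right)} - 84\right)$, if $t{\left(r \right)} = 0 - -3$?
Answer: $-8910$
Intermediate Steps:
$t{\left(r \right)} = 3$ ($t{\left(r \right)} = 0 + 3 = 3$)
$y = -5$ ($y = 5 \left(-1\right) = -5$)
$y \left(-51 + 29\right) \left(t{\left(3 \right)} - 84\right) = - 5 \left(-51 + 29\right) \left(3 - 84\right) = - 5 \left(\left(-22\right) \left(-81\right)\right) = \left(-5\right) 1782 = -8910$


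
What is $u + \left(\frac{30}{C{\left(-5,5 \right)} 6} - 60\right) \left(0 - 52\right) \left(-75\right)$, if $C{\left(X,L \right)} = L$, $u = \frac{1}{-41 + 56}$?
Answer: $- \frac{3451499}{15} \approx -2.301 \cdot 10^{5}$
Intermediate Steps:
$u = \frac{1}{15} \approx 0.066667$
$u + \left(\frac{30}{C{\left(-5,5 \right)} 6} - 60\right) \left(0 - 52\right) \left(-75\right) = \frac{1}{15} + \left(\frac{30}{5 \cdot 6} - 60\right) \left(0 - 52\right) \left(-75\right) = \frac{1}{15} + \left(\frac{30}{30} - 60\right) \left(-52\right) \left(-75\right) = \frac{1}{15} + \left(30 \cdot \frac{1}{30} - 60\right) \left(-52\right) \left(-75\right) = \frac{1}{15} + \left(1 - 60\right) \left(-52\right) \left(-75\right) = \frac{1}{15} + \left(-59\right) \left(-52\right) \left(-75\right) = \frac{1}{15} + 3068 \left(-75\right) = \frac{1}{15} - 230100 = - \frac{3451499}{15}$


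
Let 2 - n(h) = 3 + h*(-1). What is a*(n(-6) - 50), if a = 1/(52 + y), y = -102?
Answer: 57/50 ≈ 1.1400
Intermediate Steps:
n(h) = -1 + h (n(h) = 2 - (3 + h*(-1)) = 2 - (3 - h) = 2 + (-3 + h) = -1 + h)
a = -1/50 (a = 1/(52 - 102) = 1/(-50) = -1/50 ≈ -0.020000)
a*(n(-6) - 50) = -((-1 - 6) - 50)/50 = -(-7 - 50)/50 = -1/50*(-57) = 57/50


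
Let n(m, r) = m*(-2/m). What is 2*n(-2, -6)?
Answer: -4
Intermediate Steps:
n(m, r) = -2
2*n(-2, -6) = 2*(-2) = -4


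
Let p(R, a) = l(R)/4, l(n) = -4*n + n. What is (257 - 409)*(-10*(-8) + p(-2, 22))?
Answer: -12388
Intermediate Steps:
l(n) = -3*n
p(R, a) = -3*R/4
(257 - 409)*(-10*(-8) + p(-2, 22)) = (257 - 409)*(-10*(-8) - ¾*(-2)) = -152*(80 + 3/2) = -152*163/2 = -12388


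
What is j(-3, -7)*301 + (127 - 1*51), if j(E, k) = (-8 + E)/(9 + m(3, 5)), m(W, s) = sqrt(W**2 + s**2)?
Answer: -26227/47 + 3311*sqrt(34)/47 ≈ -147.25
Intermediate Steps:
j(E, k) = (-8 + E)/(9 + sqrt(34)) (j(E, k) = (-8 + E)/(9 + sqrt(3**2 + 5**2)) = (-8 + E)/(9 + sqrt(9 + 25)) = (-8 + E)/(9 + sqrt(34)))
j(-3, -7)*301 + (127 - 1*51) = ((-8 - 3)/(9 + sqrt(34)))*301 + (127 - 1*51) = (-11/(9 + sqrt(34)))*301 + (127 - 51) = -11/(9 + sqrt(34))*301 + 76 = -3311/(9 + sqrt(34)) + 76 = 76 - 3311/(9 + sqrt(34))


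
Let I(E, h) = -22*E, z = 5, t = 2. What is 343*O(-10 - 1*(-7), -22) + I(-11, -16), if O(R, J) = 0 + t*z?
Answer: 3672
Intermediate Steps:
O(R, J) = 10 (O(R, J) = 0 + 2*5 = 0 + 10 = 10)
343*O(-10 - 1*(-7), -22) + I(-11, -16) = 343*10 - 22*(-11) = 3430 + 242 = 3672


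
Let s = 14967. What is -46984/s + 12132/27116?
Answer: -273109625/101461293 ≈ -2.6918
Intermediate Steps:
-46984/s + 12132/27116 = -46984/14967 + 12132/27116 = -46984*1/14967 + 12132*(1/27116) = -46984/14967 + 3033/6779 = -273109625/101461293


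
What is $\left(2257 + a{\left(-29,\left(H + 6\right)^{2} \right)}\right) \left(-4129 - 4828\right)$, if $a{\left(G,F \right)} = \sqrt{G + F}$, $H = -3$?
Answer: $-20215949 - 17914 i \sqrt{5} \approx -2.0216 \cdot 10^{7} - 40057.0 i$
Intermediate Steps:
$a{\left(G,F \right)} = \sqrt{F + G}$
$\left(2257 + a{\left(-29,\left(H + 6\right)^{2} \right)}\right) \left(-4129 - 4828\right) = \left(2257 + \sqrt{\left(-3 + 6\right)^{2} - 29}\right) \left(-4129 - 4828\right) = \left(2257 + \sqrt{3^{2} - 29}\right) \left(-8957\right) = \left(2257 + \sqrt{9 - 29}\right) \left(-8957\right) = \left(2257 + \sqrt{-20}\right) \left(-8957\right) = \left(2257 + 2 i \sqrt{5}\right) \left(-8957\right) = -20215949 - 17914 i \sqrt{5}$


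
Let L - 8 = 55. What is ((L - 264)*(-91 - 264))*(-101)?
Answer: -7206855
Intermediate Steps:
L = 63 (L = 8 + 55 = 63)
((L - 264)*(-91 - 264))*(-101) = ((63 - 264)*(-91 - 264))*(-101) = -201*(-355)*(-101) = 71355*(-101) = -7206855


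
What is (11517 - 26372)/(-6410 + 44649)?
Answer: -14855/38239 ≈ -0.38848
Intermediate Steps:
(11517 - 26372)/(-6410 + 44649) = -14855/38239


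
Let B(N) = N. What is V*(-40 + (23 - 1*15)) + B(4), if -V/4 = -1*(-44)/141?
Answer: 6196/141 ≈ 43.943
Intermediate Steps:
V = -176/141 (V = -4*(-1*(-44))/141 = -176/141 ≈ -1.2482)
V*(-40 + (23 - 1*15)) + B(4) = -176*(-40 + (23 - 1*15))/141 + 4 = -176*(-40 + (23 - 15))/141 + 4 = -176*(-40 + 8)/141 + 4 = -176/141*(-32) + 4 = 5632/141 + 4 = 6196/141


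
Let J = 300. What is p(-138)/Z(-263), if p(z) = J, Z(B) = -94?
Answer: -150/47 ≈ -3.1915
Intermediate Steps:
p(z) = 300
p(-138)/Z(-263) = 300/(-94) = 300*(-1/94) = -150/47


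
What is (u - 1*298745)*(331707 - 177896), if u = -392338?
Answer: -106296167313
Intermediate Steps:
(u - 1*298745)*(331707 - 177896) = (-392338 - 1*298745)*(331707 - 177896) = (-392338 - 298745)*153811 = -691083*153811 = -106296167313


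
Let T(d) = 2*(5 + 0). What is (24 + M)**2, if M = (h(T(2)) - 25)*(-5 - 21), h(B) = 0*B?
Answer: 454276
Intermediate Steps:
T(d) = 10 (T(d) = 2*5 = 10)
h(B) = 0
M = 650 (M = (0 - 25)*(-5 - 21) = -25*(-26) = 650)
(24 + M)**2 = (24 + 650)**2 = 674**2 = 454276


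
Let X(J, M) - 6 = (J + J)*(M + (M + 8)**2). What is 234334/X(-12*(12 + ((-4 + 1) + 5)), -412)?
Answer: -117167/27351069 ≈ -0.0042838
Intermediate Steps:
X(J, M) = 6 + 2*J*(M + (8 + M)**2) (X(J, M) = 6 + (J + J)*(M + (M + 8)**2) = 6 + (2*J)*(M + (8 + M)**2) = 6 + 2*J*(M + (8 + M)**2))
234334/X(-12*(12 + ((-4 + 1) + 5)), -412) = 234334/(6 + 2*(-12*(12 + ((-4 + 1) + 5)))*(-412) + 2*(-12*(12 + ((-4 + 1) + 5)))*(8 - 412)**2) = 234334/(6 + 2*(-12*(12 + (-3 + 5)))*(-412) + 2*(-12*(12 + (-3 + 5)))*(-404)**2) = 234334/(6 + 2*(-12*(12 + 2))*(-412) + 2*(-12*(12 + 2))*163216) = 234334/(6 + 2*(-12*14)*(-412) + 2*(-12*14)*163216) = 234334/(6 + 2*(-168)*(-412) + 2*(-168)*163216) = 234334/(6 + 138432 - 54840576) = 234334/(-54702138) = 234334*(-1/54702138) = -117167/27351069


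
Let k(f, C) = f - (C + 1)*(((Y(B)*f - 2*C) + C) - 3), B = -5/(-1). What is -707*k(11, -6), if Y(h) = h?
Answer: -212807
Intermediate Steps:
B = 5 (B = -5*(-1) = 5)
k(f, C) = f - (1 + C)*(-3 - C + 5*f) (k(f, C) = f - (C + 1)*(((5*f - 2*C) + C) - 3) = f - (1 + C)*(((-2*C + 5*f) + C) - 3) = f - (1 + C)*((-C + 5*f) - 3) = f - (1 + C)*(-3 - C + 5*f))
-707*k(11, -6) = -707*(3 + (-6)² - 4*11 + 4*(-6) - 5*(-6)*11) = -707*(3 + 36 - 44 - 24 + 330) = -707*301 = -212807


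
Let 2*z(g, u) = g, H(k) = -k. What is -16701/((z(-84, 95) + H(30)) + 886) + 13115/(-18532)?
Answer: -160089271/7542524 ≈ -21.225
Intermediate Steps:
z(g, u) = g/2
-16701/((z(-84, 95) + H(30)) + 886) + 13115/(-18532) = -16701/(((1/2)*(-84) - 1*30) + 886) + 13115/(-18532) = -16701/((-42 - 30) + 886) + 13115*(-1/18532) = -16701/(-72 + 886) - 13115/18532 = -16701/814 - 13115/18532 = -160089271/7542524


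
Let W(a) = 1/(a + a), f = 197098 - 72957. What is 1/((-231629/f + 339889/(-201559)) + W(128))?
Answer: -120859705088/428840229697 ≈ -0.28183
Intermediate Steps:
f = 124141
W(a) = 1/(2*a)
1/((-231629/f + 339889/(-201559)) + W(128)) = 1/((-231629/124141 + 339889/(-201559)) + (½)/128) = 1/((-231629*1/124141 + 339889*(-1/201559)) + (½)*(1/128)) = 1/((-231629/124141 - 6413/3803) + 1/256) = 1/(-1677001320/472108223 + 1/256) = 1/(-428840229697/120859705088) = -120859705088/428840229697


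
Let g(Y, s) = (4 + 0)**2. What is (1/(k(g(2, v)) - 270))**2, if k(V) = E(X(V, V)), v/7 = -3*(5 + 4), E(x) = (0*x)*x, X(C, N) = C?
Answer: 1/72900 ≈ 1.3717e-5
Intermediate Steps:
E(x) = 0 (E(x) = 0*x = 0)
v = -189 (v = 7*(-3*(5 + 4)) = 7*(-3*9) = 7*(-27) = -189)
g(Y, s) = 16 (g(Y, s) = 4**2 = 16)
k(V) = 0
(1/(k(g(2, v)) - 270))**2 = (1/(0 - 270))**2 = (1/(-270))**2 = (-1/270)**2 = 1/72900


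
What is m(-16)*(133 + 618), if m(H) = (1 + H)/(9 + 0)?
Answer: -3755/3 ≈ -1251.7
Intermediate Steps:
m(H) = ⅑ + H/9 (m(H) = (1 + H)/9 = (1 + H)*(⅑) = ⅑ + H/9)
m(-16)*(133 + 618) = (⅑ + (⅑)*(-16))*(133 + 618) = (⅑ - 16/9)*751 = -5/3*751 = -3755/3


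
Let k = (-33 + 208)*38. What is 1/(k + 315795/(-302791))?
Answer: 302791/2013244355 ≈ 0.00015040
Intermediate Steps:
k = 6650 (k = 175*38 = 6650)
1/(k + 315795/(-302791)) = 1/(6650 + 315795/(-302791)) = 1/(6650 + 315795*(-1/302791)) = 1/(6650 - 315795/302791) = 1/(2013244355/302791) = 302791/2013244355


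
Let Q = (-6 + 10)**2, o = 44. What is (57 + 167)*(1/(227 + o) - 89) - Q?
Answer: -5406768/271 ≈ -19951.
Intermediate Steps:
Q = 16 (Q = 4**2 = 16)
(57 + 167)*(1/(227 + o) - 89) - Q = (57 + 167)*(1/(227 + 44) - 89) - 1*16 = 224*(1/271 - 89) - 16 = 224*(-24118/271) - 16 = -5402432/271 - 16 = -5406768/271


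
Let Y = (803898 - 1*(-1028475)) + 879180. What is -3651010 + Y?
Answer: -939457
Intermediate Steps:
Y = 2711553 (Y = (803898 + 1028475) + 879180 = 1832373 + 879180 = 2711553)
-3651010 + Y = -3651010 + 2711553 = -939457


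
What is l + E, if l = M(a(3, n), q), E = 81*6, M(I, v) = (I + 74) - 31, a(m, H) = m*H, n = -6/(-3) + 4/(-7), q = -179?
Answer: 3733/7 ≈ 533.29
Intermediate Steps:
n = 10/7 (n = -6*(-⅓) + 4*(-⅐) = 2 - 4/7 = 10/7 ≈ 1.4286)
a(m, H) = H*m
M(I, v) = 43 + I (M(I, v) = (74 + I) - 31 = 43 + I)
E = 486
l = 331/7 (l = 43 + (10/7)*3 = 43 + 30/7 = 331/7 ≈ 47.286)
l + E = 331/7 + 486 = 3733/7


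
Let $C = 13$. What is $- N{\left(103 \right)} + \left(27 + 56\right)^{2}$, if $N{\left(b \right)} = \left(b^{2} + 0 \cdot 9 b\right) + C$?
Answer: $-3733$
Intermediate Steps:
$N{\left(b \right)} = 13 + b^{2}$ ($N{\left(b \right)} = \left(b^{2} + 0 \cdot 9 b\right) + 13 = \left(b^{2} + 0 b\right) + 13 = \left(b^{2} + 0\right) + 13 = b^{2} + 13 = 13 + b^{2}$)
$- N{\left(103 \right)} + \left(27 + 56\right)^{2} = - (13 + 103^{2}) + \left(27 + 56\right)^{2} = - (13 + 10609) + 83^{2} = \left(-1\right) 10622 + 6889 = -10622 + 6889 = -3733$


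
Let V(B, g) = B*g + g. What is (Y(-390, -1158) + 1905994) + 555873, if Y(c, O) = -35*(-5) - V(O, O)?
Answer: 1122236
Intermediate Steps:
V(B, g) = g + B*g
Y(c, O) = 175 - O*(1 + O) (Y(c, O) = -35*(-5) - O*(1 + O) = 175 - O*(1 + O))
(Y(-390, -1158) + 1905994) + 555873 = ((175 - 1*(-1158)*(1 - 1158)) + 1905994) + 555873 = ((175 - 1*(-1158)*(-1157)) + 1905994) + 555873 = ((175 - 1339806) + 1905994) + 555873 = (-1339631 + 1905994) + 555873 = 566363 + 555873 = 1122236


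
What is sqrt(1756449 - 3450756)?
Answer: I*sqrt(1694307) ≈ 1301.7*I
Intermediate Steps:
sqrt(1756449 - 3450756) = sqrt(-1694307) = I*sqrt(1694307)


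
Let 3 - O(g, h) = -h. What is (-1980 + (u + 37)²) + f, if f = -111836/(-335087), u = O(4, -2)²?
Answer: -179494796/335087 ≈ -535.67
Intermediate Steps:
O(g, h) = 3 + h (O(g, h) = 3 - (-1)*h = 3 + h)
u = 1 (u = (3 - 2)² = 1² = 1)
f = 111836/335087 (f = -111836*(-1/335087) = 111836/335087 ≈ 0.33375)
(-1980 + (u + 37)²) + f = (-1980 + (1 + 37)²) + 111836/335087 = (-1980 + 38²) + 111836/335087 = (-1980 + 1444) + 111836/335087 = -536 + 111836/335087 = -179494796/335087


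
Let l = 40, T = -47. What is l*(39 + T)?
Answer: -320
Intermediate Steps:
l*(39 + T) = 40*(39 - 47) = 40*(-8) = -320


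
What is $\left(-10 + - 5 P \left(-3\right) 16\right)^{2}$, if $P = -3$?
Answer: $532900$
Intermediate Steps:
$\left(-10 + - 5 P \left(-3\right) 16\right)^{2} = \left(-10 + \left(-5\right) \left(-3\right) \left(-3\right) 16\right)^{2} = \left(-10 + 15 \left(-3\right) 16\right)^{2} = \left(-10 - 720\right)^{2} = \left(-730\right)^{2} = 532900$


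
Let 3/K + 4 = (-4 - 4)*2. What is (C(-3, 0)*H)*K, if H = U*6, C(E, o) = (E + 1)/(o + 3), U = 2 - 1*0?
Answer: 6/5 ≈ 1.2000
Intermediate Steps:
K = -3/20 (K = 3/(-4 + (-4 - 4)*2) = 3/(-4 - 8*2) = 3/(-4 - 16) = 3/(-20) = 3*(-1/20) = -3/20 ≈ -0.15000)
U = 2 (U = 2 + 0 = 2)
C(E, o) = (1 + E)/(3 + o)
H = 12 (H = 2*6 = 12)
(C(-3, 0)*H)*K = (((1 - 3)/(3 + 0))*12)*(-3/20) = ((-2/3)*12)*(-3/20) = (((⅓)*(-2))*12)*(-3/20) = -⅔*12*(-3/20) = -8*(-3/20) = 6/5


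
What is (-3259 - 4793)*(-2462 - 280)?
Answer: 22078584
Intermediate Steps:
(-3259 - 4793)*(-2462 - 280) = -8052*(-2742) = 22078584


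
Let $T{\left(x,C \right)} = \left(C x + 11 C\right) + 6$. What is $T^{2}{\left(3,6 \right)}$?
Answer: $8100$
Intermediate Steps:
$T{\left(x,C \right)} = 6 + 11 C + C x$ ($T{\left(x,C \right)} = \left(11 C + C x\right) + 6 = 6 + 11 C + C x$)
$T^{2}{\left(3,6 \right)} = \left(6 + 11 \cdot 6 + 6 \cdot 3\right)^{2} = \left(6 + 66 + 18\right)^{2} = 90^{2} = 8100$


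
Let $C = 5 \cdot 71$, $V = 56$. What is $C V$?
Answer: $19880$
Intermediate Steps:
$C = 355$
$C V = 355 \cdot 56 = 19880$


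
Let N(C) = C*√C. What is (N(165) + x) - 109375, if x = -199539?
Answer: -308914 + 165*√165 ≈ -3.0679e+5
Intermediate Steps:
N(C) = C^(3/2)
(N(165) + x) - 109375 = (165^(3/2) - 199539) - 109375 = (165*√165 - 199539) - 109375 = (-199539 + 165*√165) - 109375 = -308914 + 165*√165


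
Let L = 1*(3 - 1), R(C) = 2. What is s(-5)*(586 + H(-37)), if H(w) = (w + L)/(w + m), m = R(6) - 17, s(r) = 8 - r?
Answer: 30507/4 ≈ 7626.8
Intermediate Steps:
L = 2 (L = 1*2 = 2)
m = -15 (m = 2 - 17 = -15)
H(w) = (2 + w)/(-15 + w) (H(w) = (w + 2)/(w - 15) = (2 + w)/(-15 + w))
s(-5)*(586 + H(-37)) = (8 - 1*(-5))*(586 + (2 - 37)/(-15 - 37)) = (8 + 5)*(586 - 35/(-52)) = 13*(586 - 1/52*(-35)) = 13*(586 + 35/52) = 13*(30507/52) = 30507/4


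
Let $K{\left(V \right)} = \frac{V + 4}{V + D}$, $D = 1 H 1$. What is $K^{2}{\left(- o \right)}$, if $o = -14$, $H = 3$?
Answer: $\frac{324}{289} \approx 1.1211$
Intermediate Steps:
$D = 3$ ($D = 1 \cdot 3 \cdot 1 = 3 \cdot 1 = 3$)
$K{\left(V \right)} = \frac{4 + V}{3 + V}$ ($K{\left(V \right)} = \frac{V + 4}{V + 3} = \frac{4 + V}{3 + V}$)
$K^{2}{\left(- o \right)} = \left(\frac{4 - -14}{3 - -14}\right)^{2} = \left(\frac{4 + 14}{3 + 14}\right)^{2} = \left(\frac{1}{17} \cdot 18\right)^{2} = \left(\frac{18}{17}\right)^{2} = \frac{324}{289}$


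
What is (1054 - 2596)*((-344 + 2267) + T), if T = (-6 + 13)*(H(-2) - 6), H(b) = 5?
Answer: -2954472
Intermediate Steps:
T = -7 (T = (-6 + 13)*(5 - 6) = 7*(-1) = -7)
(1054 - 2596)*((-344 + 2267) + T) = (1054 - 2596)*((-344 + 2267) - 7) = -1542*(1923 - 7) = -1542*1916 = -2954472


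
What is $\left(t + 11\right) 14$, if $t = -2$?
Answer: $126$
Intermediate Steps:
$\left(t + 11\right) 14 = \left(-2 + 11\right) 14 = 9 \cdot 14 = 126$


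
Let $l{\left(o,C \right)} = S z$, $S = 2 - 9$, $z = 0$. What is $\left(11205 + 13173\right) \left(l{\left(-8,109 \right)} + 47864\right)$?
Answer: $1166828592$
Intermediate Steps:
$S = -7$ ($S = 2 - 9 = -7$)
$l{\left(o,C \right)} = 0$ ($l{\left(o,C \right)} = \left(-7\right) 0 = 0$)
$\left(11205 + 13173\right) \left(l{\left(-8,109 \right)} + 47864\right) = \left(11205 + 13173\right) \left(0 + 47864\right) = 24378 \cdot 47864 = 1166828592$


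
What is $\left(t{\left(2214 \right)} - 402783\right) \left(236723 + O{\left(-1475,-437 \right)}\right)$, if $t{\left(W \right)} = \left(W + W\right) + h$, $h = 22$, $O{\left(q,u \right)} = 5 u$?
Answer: $-93424225154$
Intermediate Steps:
$t{\left(W \right)} = 22 + 2 W$ ($t{\left(W \right)} = \left(W + W\right) + 22 = 2 W + 22 = 22 + 2 W$)
$\left(t{\left(2214 \right)} - 402783\right) \left(236723 + O{\left(-1475,-437 \right)}\right) = \left(\left(22 + 2 \cdot 2214\right) - 402783\right) \left(236723 + 5 \left(-437\right)\right) = \left(\left(22 + 4428\right) - 402783\right) \left(236723 - 2185\right) = \left(4450 - 402783\right) 234538 = \left(-398333\right) 234538 = -93424225154$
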